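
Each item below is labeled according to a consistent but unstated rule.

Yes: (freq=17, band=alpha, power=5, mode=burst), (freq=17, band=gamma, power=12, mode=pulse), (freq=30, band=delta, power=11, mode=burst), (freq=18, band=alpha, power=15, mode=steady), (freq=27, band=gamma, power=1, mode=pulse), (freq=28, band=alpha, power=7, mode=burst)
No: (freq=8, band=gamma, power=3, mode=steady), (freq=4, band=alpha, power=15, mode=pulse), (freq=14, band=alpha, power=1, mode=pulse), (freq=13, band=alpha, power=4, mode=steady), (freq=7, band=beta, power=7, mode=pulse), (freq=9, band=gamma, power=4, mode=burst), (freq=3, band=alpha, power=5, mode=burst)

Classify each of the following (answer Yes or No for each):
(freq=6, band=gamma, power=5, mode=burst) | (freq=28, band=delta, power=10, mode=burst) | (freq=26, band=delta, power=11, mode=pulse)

The rule appears to be: freq ≥ 17.
(freq=6, band=gamma, power=5, mode=burst): No (freq = 6). (freq=28, band=delta, power=10, mode=burst): Yes (freq = 28). (freq=26, band=delta, power=11, mode=pulse): Yes (freq = 26).

No, Yes, Yes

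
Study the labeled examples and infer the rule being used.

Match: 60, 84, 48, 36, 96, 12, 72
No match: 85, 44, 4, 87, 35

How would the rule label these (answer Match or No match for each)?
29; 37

No match, No match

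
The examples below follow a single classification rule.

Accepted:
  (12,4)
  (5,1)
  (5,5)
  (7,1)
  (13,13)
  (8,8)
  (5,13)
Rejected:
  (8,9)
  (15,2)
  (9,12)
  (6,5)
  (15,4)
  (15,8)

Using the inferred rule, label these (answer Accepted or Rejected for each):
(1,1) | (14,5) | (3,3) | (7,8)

All 'Accepted' examples share one property — sum is even — and every 'Rejected' example lacks it.
(1,1) → 1+1 = 2 → Accepted.
(14,5) → 14+5 = 19 → Rejected.
(3,3) → 3+3 = 6 → Accepted.
(7,8) → 7+8 = 15 → Rejected.

Accepted, Rejected, Accepted, Rejected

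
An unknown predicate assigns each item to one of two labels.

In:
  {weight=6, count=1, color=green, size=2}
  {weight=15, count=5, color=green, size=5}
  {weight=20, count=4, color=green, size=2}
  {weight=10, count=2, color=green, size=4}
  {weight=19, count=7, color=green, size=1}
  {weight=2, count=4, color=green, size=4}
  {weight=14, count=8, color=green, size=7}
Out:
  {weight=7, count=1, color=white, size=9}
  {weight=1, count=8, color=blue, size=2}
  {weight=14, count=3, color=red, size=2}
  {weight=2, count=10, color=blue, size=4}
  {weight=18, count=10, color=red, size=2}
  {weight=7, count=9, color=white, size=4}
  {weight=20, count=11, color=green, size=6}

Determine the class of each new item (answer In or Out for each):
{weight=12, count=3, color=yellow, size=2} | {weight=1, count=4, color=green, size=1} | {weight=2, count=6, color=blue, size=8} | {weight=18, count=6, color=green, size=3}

Every 'In' example satisfies: color is green AND count ≤ 8. None of the 'Out' examples do.
Out: {weight=12, count=3, color=yellow, size=2}, since color is yellow, count = 3. In: {weight=1, count=4, color=green, size=1}, since color is green, count = 4. Out: {weight=2, count=6, color=blue, size=8}, since color is blue, count = 6. In: {weight=18, count=6, color=green, size=3}, since color is green, count = 6.

Out, In, Out, In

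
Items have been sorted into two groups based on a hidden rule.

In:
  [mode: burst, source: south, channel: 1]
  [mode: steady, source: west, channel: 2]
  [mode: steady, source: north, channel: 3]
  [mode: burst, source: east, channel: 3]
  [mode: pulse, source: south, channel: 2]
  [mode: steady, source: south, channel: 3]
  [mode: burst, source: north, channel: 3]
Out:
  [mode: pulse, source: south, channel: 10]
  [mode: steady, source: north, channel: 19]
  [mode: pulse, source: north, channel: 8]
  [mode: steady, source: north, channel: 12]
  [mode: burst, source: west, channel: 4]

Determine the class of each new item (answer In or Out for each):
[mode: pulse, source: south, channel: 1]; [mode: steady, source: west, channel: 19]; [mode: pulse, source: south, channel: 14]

Every 'In' example satisfies: channel ≤ 3. None of the 'Out' examples do.
[mode: pulse, source: south, channel: 1]: channel = 1, checks out → In.
[mode: steady, source: west, channel: 19]: channel = 19, doesn't match → Out.
[mode: pulse, source: south, channel: 14]: channel = 14, doesn't match → Out.

In, Out, Out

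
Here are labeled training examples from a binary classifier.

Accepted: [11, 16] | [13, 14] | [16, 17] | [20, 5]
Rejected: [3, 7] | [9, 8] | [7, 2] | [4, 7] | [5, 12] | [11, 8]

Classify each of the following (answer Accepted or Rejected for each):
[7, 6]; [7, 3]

The rule appears to be: sum ≥ 25.
[7, 6]: 7+6 = 13, fails this test → Rejected.
[7, 3]: 7+3 = 10, fails this test → Rejected.

Rejected, Rejected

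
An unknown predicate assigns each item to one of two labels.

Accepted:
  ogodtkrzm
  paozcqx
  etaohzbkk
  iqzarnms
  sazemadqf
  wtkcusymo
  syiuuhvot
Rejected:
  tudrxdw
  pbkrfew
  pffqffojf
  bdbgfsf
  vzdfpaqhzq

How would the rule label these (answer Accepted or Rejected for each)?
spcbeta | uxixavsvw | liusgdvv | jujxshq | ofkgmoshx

One predicate separates the groups cleanly: has ≥ 2 vowels.

Accepted, Accepted, Accepted, Rejected, Accepted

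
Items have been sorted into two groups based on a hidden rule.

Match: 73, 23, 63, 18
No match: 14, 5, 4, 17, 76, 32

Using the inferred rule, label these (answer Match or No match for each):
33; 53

Checking candidate rules against both groups, what survives is: ≡ 3 (mod 5).
33 → 33 mod 5 = 3 → Match.
53 → 53 mod 5 = 3 → Match.

Match, Match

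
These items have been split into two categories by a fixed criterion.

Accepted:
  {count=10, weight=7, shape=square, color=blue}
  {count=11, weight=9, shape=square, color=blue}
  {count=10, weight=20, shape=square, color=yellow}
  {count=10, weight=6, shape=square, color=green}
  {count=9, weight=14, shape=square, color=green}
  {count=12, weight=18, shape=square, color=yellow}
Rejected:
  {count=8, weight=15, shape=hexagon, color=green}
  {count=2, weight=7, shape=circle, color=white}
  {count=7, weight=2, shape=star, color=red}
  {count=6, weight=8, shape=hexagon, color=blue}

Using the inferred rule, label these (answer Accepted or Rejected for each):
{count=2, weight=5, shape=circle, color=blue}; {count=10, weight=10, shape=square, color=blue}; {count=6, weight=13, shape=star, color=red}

Rejected, Accepted, Rejected

'Accepted' ⟺ shape is square.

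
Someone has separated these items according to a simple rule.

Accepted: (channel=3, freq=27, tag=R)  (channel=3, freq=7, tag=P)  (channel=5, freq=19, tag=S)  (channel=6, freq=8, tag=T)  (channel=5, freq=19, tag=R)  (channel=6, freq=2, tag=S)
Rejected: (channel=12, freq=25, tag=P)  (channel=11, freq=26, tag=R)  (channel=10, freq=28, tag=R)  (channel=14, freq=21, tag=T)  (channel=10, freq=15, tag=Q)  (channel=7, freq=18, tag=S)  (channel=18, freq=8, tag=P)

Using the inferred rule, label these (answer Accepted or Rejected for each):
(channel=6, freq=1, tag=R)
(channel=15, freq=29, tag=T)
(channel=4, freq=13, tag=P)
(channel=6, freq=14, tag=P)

Accepted, Rejected, Accepted, Accepted

The distinguishing property — channel ≤ 6 — holds for all the 'Accepted' cases and none of the 'Rejected' cases.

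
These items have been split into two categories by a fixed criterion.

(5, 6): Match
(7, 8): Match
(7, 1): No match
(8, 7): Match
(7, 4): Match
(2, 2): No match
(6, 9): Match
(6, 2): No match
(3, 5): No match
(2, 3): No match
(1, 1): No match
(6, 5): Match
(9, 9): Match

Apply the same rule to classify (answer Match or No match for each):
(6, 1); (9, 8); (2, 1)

No match, Match, No match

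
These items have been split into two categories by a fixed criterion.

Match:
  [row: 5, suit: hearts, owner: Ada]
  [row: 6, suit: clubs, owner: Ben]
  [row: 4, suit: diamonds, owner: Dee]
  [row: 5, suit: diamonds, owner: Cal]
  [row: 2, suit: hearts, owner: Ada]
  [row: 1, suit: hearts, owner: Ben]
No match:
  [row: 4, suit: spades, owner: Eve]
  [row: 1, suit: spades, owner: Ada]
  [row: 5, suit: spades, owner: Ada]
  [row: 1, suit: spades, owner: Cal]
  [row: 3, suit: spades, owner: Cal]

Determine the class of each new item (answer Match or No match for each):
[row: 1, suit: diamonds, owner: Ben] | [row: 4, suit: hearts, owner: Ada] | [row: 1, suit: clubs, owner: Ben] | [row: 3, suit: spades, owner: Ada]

Match, Match, Match, No match

All 'Match' examples share one property — suit is not spades — and every 'No match' example lacks it.
Match: [row: 1, suit: diamonds, owner: Ben], since suit is diamonds. Match: [row: 4, suit: hearts, owner: Ada], since suit is hearts. Match: [row: 1, suit: clubs, owner: Ben], since suit is clubs. No match: [row: 3, suit: spades, owner: Ada], since suit is spades.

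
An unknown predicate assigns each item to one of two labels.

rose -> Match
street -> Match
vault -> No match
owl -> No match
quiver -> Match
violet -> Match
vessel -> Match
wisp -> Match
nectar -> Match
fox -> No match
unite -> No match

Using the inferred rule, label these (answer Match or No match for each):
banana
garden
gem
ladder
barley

The simplest hypothesis consistent with all the labels is: even length.
banana: length 6 — passes, so Match. garden: length 6 — passes, so Match. gem: length 3 — fails this test, so No match. ladder: length 6 — passes, so Match. barley: length 6 — passes, so Match.

Match, Match, No match, Match, Match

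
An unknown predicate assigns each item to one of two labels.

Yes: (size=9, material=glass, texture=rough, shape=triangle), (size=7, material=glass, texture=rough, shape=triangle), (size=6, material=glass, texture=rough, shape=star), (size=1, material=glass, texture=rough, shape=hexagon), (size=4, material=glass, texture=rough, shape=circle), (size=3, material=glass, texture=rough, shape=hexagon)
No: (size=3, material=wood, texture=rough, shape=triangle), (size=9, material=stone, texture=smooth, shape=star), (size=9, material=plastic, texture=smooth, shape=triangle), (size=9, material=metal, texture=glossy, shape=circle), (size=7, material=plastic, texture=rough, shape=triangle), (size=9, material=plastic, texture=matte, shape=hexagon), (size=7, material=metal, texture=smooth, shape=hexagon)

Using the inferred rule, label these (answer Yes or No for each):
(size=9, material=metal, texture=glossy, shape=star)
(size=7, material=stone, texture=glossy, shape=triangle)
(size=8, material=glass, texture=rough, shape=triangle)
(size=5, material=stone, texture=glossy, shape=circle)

No, No, Yes, No

The distinguishing property — material is glass — holds for all the 'Yes' cases and none of the 'No' cases.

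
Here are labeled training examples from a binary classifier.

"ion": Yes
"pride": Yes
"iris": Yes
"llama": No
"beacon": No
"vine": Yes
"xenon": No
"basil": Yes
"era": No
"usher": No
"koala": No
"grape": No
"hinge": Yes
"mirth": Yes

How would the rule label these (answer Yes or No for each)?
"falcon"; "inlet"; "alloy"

The classifier is using: contains 'i'.

No, Yes, No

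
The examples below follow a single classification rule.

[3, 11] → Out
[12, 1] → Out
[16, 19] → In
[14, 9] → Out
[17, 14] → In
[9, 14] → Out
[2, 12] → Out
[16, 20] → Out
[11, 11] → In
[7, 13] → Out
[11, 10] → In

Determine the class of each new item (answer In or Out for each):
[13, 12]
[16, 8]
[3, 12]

In, Out, Out

'In' ⟺ |first − second| ≤ 3.
[13, 12]: |13−12| = 1 — qualifies, so In.
[16, 8]: |16−8| = 8 — does not pass, so Out.
[3, 12]: |3−12| = 9 — does not pass, so Out.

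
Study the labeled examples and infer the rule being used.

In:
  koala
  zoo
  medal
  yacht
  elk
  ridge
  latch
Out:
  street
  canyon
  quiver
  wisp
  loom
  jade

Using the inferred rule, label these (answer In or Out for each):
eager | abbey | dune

In, In, Out

Looking at the examples, the only property every 'In' case has and every 'Out' case lacks is: odd length.
eager — length 5, hence In.
abbey — length 5, hence In.
dune — length 4, hence Out.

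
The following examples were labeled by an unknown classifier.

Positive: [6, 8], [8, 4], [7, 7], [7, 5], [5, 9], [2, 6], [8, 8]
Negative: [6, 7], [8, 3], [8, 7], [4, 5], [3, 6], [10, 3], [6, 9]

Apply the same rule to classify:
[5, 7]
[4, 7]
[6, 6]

Positive, Negative, Positive

Every 'Positive' example satisfies: sum is even. None of the 'Negative' examples do.
[5, 7]: Positive (5+7 = 12). [4, 7]: Negative (4+7 = 11). [6, 6]: Positive (6+6 = 12).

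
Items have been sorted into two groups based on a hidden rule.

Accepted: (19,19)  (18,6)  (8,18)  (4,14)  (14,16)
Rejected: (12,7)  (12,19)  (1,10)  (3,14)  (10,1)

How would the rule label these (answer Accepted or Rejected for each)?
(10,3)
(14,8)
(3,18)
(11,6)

The common property of the 'Accepted' items is: sum is even. No 'Rejected' item has it.
(10,3) → 10+3 = 13 → Rejected. (14,8) → 14+8 = 22 → Accepted. (3,18) → 3+18 = 21 → Rejected. (11,6) → 11+6 = 17 → Rejected.

Rejected, Accepted, Rejected, Rejected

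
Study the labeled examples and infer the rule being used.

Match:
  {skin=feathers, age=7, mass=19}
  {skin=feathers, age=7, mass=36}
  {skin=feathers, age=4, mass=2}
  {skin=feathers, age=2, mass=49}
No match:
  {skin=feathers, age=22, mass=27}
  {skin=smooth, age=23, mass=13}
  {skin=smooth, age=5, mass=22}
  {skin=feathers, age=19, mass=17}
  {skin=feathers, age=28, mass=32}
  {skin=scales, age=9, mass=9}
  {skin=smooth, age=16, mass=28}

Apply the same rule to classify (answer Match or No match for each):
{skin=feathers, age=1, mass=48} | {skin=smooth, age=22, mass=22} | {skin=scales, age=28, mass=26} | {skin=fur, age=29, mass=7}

The rule appears to be: skin is feathers AND age ≤ 7.
{skin=feathers, age=1, mass=48} — skin is feathers, age = 1, hence Match.
{skin=smooth, age=22, mass=22} — skin is smooth, age = 22, hence No match.
{skin=scales, age=28, mass=26} — skin is scales, age = 28, hence No match.
{skin=fur, age=29, mass=7} — skin is fur, age = 29, hence No match.

Match, No match, No match, No match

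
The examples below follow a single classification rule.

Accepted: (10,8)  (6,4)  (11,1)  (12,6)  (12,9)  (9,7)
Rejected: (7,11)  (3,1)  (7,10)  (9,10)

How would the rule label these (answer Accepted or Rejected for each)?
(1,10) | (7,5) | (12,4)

Rejected, Accepted, Accepted

'Accepted' ⟺ first > second AND sum ≥ 10.
Rejected: (1,10), since 1 < 10, 1+10 = 11. Accepted: (7,5), since 7 > 5, 7+5 = 12. Accepted: (12,4), since 12 > 4, 12+4 = 16.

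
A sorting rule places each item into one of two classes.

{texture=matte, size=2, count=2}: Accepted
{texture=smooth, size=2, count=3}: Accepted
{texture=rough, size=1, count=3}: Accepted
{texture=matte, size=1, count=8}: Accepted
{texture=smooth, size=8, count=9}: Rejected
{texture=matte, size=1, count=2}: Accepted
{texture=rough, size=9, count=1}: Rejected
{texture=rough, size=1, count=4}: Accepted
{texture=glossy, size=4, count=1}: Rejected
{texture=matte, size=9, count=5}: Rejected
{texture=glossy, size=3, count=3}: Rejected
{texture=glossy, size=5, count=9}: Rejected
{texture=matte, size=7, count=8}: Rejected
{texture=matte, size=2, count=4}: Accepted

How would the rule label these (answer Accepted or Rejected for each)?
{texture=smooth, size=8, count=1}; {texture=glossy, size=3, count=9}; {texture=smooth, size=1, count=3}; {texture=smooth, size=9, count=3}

The pattern is that an item is 'Accepted' exactly when: size ≤ 2.
{texture=smooth, size=8, count=1}: Rejected (size = 8).
{texture=glossy, size=3, count=9}: Rejected (size = 3).
{texture=smooth, size=1, count=3}: Accepted (size = 1).
{texture=smooth, size=9, count=3}: Rejected (size = 9).

Rejected, Rejected, Accepted, Rejected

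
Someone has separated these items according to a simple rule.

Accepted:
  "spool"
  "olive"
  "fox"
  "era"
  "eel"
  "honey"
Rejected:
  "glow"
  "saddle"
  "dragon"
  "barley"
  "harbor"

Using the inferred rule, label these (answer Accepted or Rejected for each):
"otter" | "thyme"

Accepted, Accepted

One predicate separates the groups cleanly: odd length.
"otter" — length 5, hence Accepted. "thyme" — length 5, hence Accepted.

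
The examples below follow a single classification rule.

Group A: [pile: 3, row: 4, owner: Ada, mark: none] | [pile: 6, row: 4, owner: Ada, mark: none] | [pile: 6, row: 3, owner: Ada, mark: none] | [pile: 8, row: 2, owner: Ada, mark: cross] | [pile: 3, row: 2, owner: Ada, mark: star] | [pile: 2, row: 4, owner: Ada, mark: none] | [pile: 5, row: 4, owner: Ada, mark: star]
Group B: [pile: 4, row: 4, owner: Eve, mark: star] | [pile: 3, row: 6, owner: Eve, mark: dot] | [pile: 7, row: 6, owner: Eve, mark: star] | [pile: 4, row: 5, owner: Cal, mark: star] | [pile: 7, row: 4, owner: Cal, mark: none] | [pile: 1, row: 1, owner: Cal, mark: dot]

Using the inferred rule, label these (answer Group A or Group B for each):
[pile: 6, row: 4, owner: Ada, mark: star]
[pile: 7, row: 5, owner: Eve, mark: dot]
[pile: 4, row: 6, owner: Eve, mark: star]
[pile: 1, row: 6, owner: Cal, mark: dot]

Group A, Group B, Group B, Group B

Checking candidate rules against both groups, what survives is: owner is Ada.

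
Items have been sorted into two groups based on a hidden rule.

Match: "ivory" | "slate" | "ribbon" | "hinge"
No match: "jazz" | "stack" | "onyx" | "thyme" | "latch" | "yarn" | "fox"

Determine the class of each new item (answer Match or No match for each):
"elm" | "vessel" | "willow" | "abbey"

The classifier is using: has ≥ 2 vowels.
No match: "elm", since 1 vowel. Match: "vessel", since 2 vowels. Match: "willow", since 2 vowels. Match: "abbey", since 2 vowels.

No match, Match, Match, Match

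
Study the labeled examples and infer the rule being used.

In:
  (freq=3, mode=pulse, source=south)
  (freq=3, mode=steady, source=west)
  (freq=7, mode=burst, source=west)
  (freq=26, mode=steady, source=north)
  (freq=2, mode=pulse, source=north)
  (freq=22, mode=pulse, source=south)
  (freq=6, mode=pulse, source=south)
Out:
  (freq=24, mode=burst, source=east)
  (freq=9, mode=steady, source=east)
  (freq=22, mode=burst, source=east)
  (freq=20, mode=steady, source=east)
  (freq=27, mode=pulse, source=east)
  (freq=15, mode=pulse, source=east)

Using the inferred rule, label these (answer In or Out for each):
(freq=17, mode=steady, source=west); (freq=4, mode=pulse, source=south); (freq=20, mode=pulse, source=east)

In, In, Out

All 'In' examples share one property — source is not east — and every 'Out' example lacks it.
(freq=17, mode=steady, source=west): source is west, qualifies → In. (freq=4, mode=pulse, source=south): source is south, qualifies → In. (freq=20, mode=pulse, source=east): source is east, doesn't match → Out.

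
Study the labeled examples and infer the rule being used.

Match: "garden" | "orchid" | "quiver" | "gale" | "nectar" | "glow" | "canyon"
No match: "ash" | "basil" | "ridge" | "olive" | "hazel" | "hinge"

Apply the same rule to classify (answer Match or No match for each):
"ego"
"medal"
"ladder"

The common property of the 'Match' items is: even length. No 'No match' item has it.
"ego" → length 3 → No match. "medal" → length 5 → No match. "ladder" → length 6 → Match.

No match, No match, Match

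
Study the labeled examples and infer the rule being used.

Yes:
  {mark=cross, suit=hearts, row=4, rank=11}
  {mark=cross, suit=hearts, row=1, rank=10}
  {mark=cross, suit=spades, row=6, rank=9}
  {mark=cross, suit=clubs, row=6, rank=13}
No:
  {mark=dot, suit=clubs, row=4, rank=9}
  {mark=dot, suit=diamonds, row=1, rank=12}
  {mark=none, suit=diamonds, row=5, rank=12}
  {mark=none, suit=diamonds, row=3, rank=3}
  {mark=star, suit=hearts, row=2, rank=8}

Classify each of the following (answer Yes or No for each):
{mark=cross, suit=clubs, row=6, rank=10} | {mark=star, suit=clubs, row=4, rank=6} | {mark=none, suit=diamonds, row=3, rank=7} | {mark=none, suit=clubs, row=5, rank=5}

The distinguishing property — mark is cross — holds for all the 'Yes' cases and none of the 'No' cases.
{mark=cross, suit=clubs, row=6, rank=10} → mark is cross → Yes.
{mark=star, suit=clubs, row=4, rank=6} → mark is star → No.
{mark=none, suit=diamonds, row=3, rank=7} → mark is none → No.
{mark=none, suit=clubs, row=5, rank=5} → mark is none → No.

Yes, No, No, No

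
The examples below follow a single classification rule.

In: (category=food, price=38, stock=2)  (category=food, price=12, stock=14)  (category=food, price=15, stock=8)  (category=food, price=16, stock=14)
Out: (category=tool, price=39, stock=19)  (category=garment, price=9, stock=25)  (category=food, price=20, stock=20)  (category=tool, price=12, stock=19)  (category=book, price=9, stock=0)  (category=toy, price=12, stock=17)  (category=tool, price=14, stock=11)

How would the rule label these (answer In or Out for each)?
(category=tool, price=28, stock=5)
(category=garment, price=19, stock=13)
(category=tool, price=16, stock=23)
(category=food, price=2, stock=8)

Out, Out, Out, In

'In' ⟺ category is food AND stock ≤ 14.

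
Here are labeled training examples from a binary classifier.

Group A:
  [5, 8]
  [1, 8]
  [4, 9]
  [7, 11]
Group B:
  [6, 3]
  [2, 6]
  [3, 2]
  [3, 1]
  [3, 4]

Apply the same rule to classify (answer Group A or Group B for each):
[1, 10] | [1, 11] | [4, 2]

The classifier is using: second ≥ 7.
Group A: [1, 10], since second 10. Group A: [1, 11], since second 11. Group B: [4, 2], since second 2.

Group A, Group A, Group B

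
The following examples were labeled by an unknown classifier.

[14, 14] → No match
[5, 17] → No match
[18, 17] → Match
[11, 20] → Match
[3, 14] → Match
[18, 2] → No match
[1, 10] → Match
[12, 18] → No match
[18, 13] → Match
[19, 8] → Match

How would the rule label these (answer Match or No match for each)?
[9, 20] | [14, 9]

Match, Match

The rule appears to be: sum is odd.
[9, 20] → 9+20 = 29 → Match.
[14, 9] → 14+9 = 23 → Match.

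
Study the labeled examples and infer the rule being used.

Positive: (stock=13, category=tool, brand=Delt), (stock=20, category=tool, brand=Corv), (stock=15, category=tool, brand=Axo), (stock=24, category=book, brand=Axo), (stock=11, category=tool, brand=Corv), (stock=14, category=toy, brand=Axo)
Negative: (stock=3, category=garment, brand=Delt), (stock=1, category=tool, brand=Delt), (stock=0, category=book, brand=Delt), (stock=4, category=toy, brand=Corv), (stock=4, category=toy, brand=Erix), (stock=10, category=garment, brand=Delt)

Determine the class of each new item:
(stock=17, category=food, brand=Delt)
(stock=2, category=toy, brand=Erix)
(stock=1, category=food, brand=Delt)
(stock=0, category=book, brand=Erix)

One predicate separates the groups cleanly: stock ≥ 11.
(stock=17, category=food, brand=Delt): stock = 17 — satisfies this, so Positive.
(stock=2, category=toy, brand=Erix): stock = 2 — does not pass, so Negative.
(stock=1, category=food, brand=Delt): stock = 1 — does not pass, so Negative.
(stock=0, category=book, brand=Erix): stock = 0 — does not pass, so Negative.

Positive, Negative, Negative, Negative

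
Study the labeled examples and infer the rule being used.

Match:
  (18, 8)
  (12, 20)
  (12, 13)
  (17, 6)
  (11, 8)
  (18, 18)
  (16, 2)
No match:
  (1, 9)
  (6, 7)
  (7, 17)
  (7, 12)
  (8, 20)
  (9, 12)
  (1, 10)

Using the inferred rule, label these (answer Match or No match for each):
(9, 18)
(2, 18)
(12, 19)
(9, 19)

No match, No match, Match, No match

The pattern is that an item is 'Match' exactly when: first ≥ 10.
(9, 18): No match (first 9).
(2, 18): No match (first 2).
(12, 19): Match (first 12).
(9, 19): No match (first 9).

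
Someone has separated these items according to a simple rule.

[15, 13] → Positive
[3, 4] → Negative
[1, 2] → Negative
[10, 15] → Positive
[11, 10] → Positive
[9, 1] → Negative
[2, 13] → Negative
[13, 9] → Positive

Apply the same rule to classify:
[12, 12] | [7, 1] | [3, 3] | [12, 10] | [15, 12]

Positive, Negative, Negative, Positive, Positive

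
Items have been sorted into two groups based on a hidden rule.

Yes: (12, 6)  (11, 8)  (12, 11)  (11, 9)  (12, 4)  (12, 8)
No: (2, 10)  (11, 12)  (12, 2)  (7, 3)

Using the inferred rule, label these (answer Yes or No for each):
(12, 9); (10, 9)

'Yes' ⟺ first > second AND sum ≥ 16.

Yes, Yes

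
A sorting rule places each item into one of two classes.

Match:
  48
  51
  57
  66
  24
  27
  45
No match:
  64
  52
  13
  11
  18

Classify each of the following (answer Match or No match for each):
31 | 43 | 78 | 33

All 'Match' examples share one property — multiple of 3 AND at least 24 — and every 'No match' example lacks it.
31 → 31 = 3·10 + 1, 31 ≥ 24 → No match.
43 → 43 = 3·14 + 1, 43 ≥ 24 → No match.
78 → 78 = 3·26, 78 ≥ 24 → Match.
33 → 33 = 3·11, 33 ≥ 24 → Match.

No match, No match, Match, Match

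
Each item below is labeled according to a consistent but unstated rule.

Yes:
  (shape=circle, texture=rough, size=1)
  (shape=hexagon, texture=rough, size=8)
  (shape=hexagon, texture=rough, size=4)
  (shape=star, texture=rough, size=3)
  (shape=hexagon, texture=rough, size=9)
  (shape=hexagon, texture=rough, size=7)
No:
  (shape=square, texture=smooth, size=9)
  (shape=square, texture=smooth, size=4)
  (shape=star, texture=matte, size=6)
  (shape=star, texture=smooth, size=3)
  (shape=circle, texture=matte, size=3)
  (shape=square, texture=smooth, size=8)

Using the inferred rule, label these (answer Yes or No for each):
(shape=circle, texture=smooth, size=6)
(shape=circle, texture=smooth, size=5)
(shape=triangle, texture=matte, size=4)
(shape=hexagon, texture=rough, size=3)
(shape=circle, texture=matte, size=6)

No, No, No, Yes, No

The distinguishing property — texture is rough — holds for all the 'Yes' cases and none of the 'No' cases.
(shape=circle, texture=smooth, size=6): texture is smooth, lacks this property → No. (shape=circle, texture=smooth, size=5): texture is smooth, lacks this property → No. (shape=triangle, texture=matte, size=4): texture is matte, lacks this property → No. (shape=hexagon, texture=rough, size=3): texture is rough, qualifies → Yes. (shape=circle, texture=matte, size=6): texture is matte, lacks this property → No.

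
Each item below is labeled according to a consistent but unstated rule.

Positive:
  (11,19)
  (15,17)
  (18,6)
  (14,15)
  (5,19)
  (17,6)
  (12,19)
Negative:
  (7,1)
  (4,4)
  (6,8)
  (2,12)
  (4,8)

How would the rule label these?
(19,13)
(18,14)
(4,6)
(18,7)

Positive, Positive, Negative, Positive

One predicate separates the groups cleanly: sum ≥ 23.
(19,13): Positive (19+13 = 32).
(18,14): Positive (18+14 = 32).
(4,6): Negative (4+6 = 10).
(18,7): Positive (18+7 = 25).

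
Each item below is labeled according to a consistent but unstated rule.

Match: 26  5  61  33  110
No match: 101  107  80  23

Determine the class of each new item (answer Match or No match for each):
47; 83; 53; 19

The pattern is that an item is 'Match' exactly when: ≡ 5 (mod 7).

Match, No match, No match, Match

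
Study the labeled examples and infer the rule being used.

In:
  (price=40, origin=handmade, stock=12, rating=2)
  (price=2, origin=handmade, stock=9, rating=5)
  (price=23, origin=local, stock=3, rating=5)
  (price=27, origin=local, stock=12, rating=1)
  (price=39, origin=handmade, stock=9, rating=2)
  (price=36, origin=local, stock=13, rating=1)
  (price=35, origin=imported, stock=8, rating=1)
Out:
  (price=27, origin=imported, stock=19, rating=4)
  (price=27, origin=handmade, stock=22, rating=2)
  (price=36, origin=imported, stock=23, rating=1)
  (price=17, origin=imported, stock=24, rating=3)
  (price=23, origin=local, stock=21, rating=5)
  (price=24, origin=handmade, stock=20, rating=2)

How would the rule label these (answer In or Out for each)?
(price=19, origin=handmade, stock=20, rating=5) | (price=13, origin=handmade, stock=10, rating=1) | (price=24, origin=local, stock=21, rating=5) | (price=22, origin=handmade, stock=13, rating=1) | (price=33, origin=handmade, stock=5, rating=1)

Out, In, Out, In, In

The pattern is that an item is 'In' exactly when: stock ≤ 13.
(price=19, origin=handmade, stock=20, rating=5): stock = 20 — does not fit, so Out. (price=13, origin=handmade, stock=10, rating=1): stock = 10 — meets the rule, so In. (price=24, origin=local, stock=21, rating=5): stock = 21 — does not fit, so Out. (price=22, origin=handmade, stock=13, rating=1): stock = 13 — meets the rule, so In. (price=33, origin=handmade, stock=5, rating=1): stock = 5 — meets the rule, so In.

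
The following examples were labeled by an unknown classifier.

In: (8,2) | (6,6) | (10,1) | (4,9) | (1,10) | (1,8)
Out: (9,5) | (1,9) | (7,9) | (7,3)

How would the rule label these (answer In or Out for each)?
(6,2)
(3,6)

In, In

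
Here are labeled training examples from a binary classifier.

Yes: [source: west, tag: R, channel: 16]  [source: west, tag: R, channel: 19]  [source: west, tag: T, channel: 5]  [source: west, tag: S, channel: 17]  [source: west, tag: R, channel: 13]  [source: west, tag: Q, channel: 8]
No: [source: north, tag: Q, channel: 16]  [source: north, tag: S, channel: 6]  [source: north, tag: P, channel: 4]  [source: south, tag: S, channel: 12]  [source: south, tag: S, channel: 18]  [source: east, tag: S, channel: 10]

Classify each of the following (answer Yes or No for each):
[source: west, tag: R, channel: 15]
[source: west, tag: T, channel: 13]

Yes, Yes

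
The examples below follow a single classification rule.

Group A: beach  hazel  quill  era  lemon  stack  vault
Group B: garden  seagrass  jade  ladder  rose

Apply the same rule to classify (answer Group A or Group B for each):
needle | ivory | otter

Group B, Group A, Group A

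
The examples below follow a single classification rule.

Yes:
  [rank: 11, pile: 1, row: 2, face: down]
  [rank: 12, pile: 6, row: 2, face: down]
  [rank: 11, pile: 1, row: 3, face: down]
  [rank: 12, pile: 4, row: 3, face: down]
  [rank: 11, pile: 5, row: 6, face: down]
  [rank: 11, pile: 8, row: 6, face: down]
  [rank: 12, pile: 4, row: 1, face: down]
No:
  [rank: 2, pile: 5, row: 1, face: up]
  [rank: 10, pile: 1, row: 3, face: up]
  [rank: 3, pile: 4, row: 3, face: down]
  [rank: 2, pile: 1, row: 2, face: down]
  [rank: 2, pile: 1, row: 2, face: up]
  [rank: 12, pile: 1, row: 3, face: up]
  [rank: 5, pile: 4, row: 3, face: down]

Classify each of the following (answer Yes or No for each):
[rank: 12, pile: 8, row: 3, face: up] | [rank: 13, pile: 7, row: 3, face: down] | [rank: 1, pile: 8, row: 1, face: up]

No, Yes, No

The rule appears to be: face is down AND rank ≥ 10.
[rank: 12, pile: 8, row: 3, face: up]: No (face is up, rank = 12). [rank: 13, pile: 7, row: 3, face: down]: Yes (face is down, rank = 13). [rank: 1, pile: 8, row: 1, face: up]: No (face is up, rank = 1).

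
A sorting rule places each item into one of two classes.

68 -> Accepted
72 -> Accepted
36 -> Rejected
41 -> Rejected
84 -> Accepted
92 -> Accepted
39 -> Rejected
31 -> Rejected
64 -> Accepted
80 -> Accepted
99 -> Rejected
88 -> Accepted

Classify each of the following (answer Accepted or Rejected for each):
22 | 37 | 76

Rejected, Rejected, Accepted

'Accepted' ⟺ even AND at least 39.
22: 22 is even, 22 < 39 — doesn't match, so Rejected.
37: 37 is odd, 37 < 39 — doesn't match, so Rejected.
76: 76 is even, 76 ≥ 39 — satisfies this, so Accepted.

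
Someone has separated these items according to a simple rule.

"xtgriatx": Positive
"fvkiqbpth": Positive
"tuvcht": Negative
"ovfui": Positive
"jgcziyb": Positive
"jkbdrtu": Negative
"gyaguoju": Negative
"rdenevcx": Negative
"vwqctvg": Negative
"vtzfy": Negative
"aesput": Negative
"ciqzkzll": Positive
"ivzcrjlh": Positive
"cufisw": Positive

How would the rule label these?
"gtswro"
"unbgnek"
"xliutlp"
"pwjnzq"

Negative, Negative, Positive, Negative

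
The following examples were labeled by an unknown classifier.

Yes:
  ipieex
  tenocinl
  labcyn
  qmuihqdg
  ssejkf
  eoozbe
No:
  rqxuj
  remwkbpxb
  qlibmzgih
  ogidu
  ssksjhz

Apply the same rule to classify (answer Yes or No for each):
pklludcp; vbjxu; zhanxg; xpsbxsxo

The pattern is that an item is 'Yes' exactly when: even length.
Yes: pklludcp, since length 8.
No: vbjxu, since length 5.
Yes: zhanxg, since length 6.
Yes: xpsbxsxo, since length 8.

Yes, No, Yes, Yes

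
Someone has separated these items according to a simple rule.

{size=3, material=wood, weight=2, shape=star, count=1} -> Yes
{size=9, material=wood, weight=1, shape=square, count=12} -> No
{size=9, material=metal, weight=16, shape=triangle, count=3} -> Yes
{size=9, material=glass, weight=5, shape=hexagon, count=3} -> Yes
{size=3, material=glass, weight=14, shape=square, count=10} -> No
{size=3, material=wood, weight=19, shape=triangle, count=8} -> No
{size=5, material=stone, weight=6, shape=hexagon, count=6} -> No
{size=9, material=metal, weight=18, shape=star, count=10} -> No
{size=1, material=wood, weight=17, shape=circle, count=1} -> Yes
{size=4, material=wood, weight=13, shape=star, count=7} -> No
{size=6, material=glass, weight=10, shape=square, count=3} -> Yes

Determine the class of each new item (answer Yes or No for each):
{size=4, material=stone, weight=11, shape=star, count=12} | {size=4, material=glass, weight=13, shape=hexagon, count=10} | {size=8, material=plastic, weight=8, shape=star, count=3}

Rule: count ≤ 3. This holds for each 'Yes' example and fails for each 'No' one.
No: {size=4, material=stone, weight=11, shape=star, count=12}, since count = 12.
No: {size=4, material=glass, weight=13, shape=hexagon, count=10}, since count = 10.
Yes: {size=8, material=plastic, weight=8, shape=star, count=3}, since count = 3.

No, No, Yes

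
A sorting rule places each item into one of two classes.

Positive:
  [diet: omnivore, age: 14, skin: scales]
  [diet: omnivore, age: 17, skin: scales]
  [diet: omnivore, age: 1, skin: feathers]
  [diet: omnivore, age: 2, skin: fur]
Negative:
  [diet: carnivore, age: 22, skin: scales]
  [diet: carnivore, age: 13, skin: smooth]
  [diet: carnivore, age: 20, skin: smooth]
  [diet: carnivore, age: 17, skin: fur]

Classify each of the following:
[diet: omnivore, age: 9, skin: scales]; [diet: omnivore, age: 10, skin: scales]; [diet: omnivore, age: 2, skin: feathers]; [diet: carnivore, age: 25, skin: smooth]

Positive, Positive, Positive, Negative

Every 'Positive' example satisfies: diet is omnivore. None of the 'Negative' examples do.
Positive: [diet: omnivore, age: 9, skin: scales], since diet is omnivore. Positive: [diet: omnivore, age: 10, skin: scales], since diet is omnivore. Positive: [diet: omnivore, age: 2, skin: feathers], since diet is omnivore. Negative: [diet: carnivore, age: 25, skin: smooth], since diet is carnivore.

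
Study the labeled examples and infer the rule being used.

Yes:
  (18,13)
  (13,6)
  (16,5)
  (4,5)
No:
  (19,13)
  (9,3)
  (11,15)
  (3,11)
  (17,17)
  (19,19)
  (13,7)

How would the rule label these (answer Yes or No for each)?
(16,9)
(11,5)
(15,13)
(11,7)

'Yes' ⟺ sum is odd.
(16,9): 16+9 = 25 — checks out, so Yes. (11,5): 11+5 = 16 — does not pass, so No. (15,13): 15+13 = 28 — does not pass, so No. (11,7): 11+7 = 18 — does not pass, so No.

Yes, No, No, No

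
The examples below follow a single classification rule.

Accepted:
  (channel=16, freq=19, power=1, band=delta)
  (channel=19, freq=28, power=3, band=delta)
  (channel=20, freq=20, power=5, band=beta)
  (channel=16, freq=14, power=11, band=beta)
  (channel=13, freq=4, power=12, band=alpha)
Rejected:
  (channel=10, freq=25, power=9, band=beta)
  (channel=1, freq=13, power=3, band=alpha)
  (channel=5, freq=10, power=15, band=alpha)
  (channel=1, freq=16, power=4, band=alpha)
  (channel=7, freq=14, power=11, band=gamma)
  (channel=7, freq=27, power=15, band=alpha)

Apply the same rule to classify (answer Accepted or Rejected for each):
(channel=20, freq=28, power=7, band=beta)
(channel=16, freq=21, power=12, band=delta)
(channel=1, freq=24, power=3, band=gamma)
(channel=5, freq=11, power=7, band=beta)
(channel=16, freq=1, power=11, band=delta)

Accepted, Accepted, Rejected, Rejected, Accepted

Every 'Accepted' example satisfies: channel ≥ 13. None of the 'Rejected' examples do.
(channel=20, freq=28, power=7, band=beta): Accepted (channel = 20). (channel=16, freq=21, power=12, band=delta): Accepted (channel = 16). (channel=1, freq=24, power=3, band=gamma): Rejected (channel = 1). (channel=5, freq=11, power=7, band=beta): Rejected (channel = 5). (channel=16, freq=1, power=11, band=delta): Accepted (channel = 16).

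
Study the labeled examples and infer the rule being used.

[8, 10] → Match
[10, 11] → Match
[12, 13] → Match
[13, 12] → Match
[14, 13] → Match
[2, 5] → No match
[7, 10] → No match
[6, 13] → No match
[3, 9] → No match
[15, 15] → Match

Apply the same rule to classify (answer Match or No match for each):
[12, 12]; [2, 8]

Match, No match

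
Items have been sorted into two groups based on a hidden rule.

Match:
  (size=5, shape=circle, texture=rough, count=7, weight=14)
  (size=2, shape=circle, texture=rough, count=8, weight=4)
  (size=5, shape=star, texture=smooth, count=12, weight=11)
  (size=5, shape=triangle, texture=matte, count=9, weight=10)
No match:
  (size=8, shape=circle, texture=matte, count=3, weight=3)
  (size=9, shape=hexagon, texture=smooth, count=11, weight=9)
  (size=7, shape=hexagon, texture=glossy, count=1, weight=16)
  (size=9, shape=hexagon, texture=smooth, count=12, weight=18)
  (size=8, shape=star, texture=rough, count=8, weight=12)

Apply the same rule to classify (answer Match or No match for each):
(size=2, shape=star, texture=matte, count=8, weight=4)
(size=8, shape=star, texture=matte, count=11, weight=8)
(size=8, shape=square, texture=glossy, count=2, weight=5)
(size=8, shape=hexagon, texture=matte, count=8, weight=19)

Match, No match, No match, No match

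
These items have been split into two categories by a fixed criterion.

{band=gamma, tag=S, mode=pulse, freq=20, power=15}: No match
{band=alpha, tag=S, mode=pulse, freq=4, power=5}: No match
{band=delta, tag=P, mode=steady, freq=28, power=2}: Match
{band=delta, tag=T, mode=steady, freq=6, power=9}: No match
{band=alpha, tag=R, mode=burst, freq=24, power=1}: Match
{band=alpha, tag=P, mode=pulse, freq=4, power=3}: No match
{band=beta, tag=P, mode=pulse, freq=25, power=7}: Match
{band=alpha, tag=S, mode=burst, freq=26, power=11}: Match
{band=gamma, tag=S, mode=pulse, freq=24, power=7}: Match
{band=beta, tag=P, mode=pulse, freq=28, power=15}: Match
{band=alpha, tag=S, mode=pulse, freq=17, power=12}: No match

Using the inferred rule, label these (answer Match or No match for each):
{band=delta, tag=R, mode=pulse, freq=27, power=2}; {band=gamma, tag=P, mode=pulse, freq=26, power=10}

All 'Match' examples share one property — freq ≥ 24 — and every 'No match' example lacks it.

Match, Match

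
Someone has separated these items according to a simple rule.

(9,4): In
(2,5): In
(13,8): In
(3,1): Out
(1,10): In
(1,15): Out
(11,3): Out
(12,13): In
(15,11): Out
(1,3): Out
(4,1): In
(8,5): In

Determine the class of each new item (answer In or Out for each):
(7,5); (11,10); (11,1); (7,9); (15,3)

Out, In, Out, Out, Out

The simplest hypothesis consistent with all the labels is: sum is odd.
(7,5): Out (7+5 = 12).
(11,10): In (11+10 = 21).
(11,1): Out (11+1 = 12).
(7,9): Out (7+9 = 16).
(15,3): Out (15+3 = 18).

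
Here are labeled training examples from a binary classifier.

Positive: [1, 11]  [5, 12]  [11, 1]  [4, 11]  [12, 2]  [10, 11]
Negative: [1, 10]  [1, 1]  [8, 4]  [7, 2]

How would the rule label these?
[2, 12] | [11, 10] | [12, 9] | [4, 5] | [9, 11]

The rule appears to be: max ≥ 11.
[2, 12]: max 12, meets the rule → Positive. [11, 10]: max 11, meets the rule → Positive. [12, 9]: max 12, meets the rule → Positive. [4, 5]: max 5, does not pass → Negative. [9, 11]: max 11, meets the rule → Positive.

Positive, Positive, Positive, Negative, Positive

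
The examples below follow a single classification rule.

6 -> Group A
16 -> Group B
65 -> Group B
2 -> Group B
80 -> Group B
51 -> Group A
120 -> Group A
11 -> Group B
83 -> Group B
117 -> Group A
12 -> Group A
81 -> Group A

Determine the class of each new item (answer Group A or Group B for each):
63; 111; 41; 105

One predicate separates the groups cleanly: multiple of 3.

Group A, Group A, Group B, Group A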